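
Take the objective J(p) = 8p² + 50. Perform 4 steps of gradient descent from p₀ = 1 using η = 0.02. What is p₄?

0.21381376

J′(p) = 16p
p₁ = 1 − 0.02·16 = 0.68
p₂ = 0.68 − 0.02·10.88 = 0.4624
p₃ = 0.4624 − 0.02·7.3984 = 0.314432
p₄ = 0.314432 − 0.02·5.030912 = 0.21381376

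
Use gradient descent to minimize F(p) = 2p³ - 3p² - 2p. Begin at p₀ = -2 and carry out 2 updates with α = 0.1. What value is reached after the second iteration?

F′(p) = 6p² - 6p - 2
Step 1: F′(-2) = 34; p₁ = -2 − 0.1·34 = -5.4
Step 2: F′(-5.4) = 205.36; p₂ = -5.4 − 0.1·205.36 = -25.936

-25.936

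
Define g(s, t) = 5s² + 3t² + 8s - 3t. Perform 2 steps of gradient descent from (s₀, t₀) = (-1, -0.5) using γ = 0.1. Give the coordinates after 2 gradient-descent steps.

∇g = (10s + 8, 6t - 3)
Step 1: at (-1, -0.5), ∇g = (-2, -6) → (-1, -0.5) − 0.1·(-2, -6) = (-0.8, 0.1)
Step 2: at (-0.8, 0.1), ∇g = (0, -2.4) → (-0.8, 0.1) − 0.1·(0, -2.4) = (-0.8, 0.34)

(-0.8, 0.34)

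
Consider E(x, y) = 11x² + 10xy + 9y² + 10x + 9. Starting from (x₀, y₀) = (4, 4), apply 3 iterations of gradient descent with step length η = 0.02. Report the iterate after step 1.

(1.24, 1.76)

∇E = (22x + 10y + 10, 10x + 18y)
Step 1: at (4, 4), ∇E = (138, 112) → (4, 4) − 0.02·(138, 112) = (1.24, 1.76)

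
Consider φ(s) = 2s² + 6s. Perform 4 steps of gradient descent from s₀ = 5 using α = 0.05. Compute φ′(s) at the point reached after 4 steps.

φ′(s) = 4s + 6
s₁ = 5 − 0.05·26 = 3.7
s₂ = 3.7 − 0.05·20.8 = 2.66
s₃ = 2.66 − 0.05·16.64 = 1.828
s₄ = 1.828 − 0.05·13.312 = 1.1624
φ′(s) at (1.1624) = 10.6496

10.6496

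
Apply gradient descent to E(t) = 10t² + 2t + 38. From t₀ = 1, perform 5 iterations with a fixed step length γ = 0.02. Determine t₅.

E′(t) = 20t + 2
Step 1: E′(1) = 22; t₁ = 1 − 0.02·22 = 0.56
Step 2: E′(0.56) = 13.2; t₂ = 0.56 − 0.02·13.2 = 0.296
Step 3: E′(0.296) = 7.92; t₃ = 0.296 − 0.02·7.92 = 0.1376
Step 4: E′(0.1376) = 4.752; t₄ = 0.1376 − 0.02·4.752 = 0.04256
Step 5: E′(0.04256) = 2.8512; t₅ = 0.04256 − 0.02·2.8512 = -0.014464

-0.014464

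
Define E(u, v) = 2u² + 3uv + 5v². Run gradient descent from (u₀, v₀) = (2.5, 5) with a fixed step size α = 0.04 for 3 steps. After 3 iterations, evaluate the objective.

4.9610631168

∇E = (4u + 3v, 3u + 10v)
Step 1: at (2.5, 5), ∇E = (25, 57.5) → (2.5, 5) − 0.04·(25, 57.5) = (1.5, 2.7)
Step 2: at (1.5, 2.7), ∇E = (14.1, 31.5) → (1.5, 2.7) − 0.04·(14.1, 31.5) = (0.936, 1.44)
Step 3: at (0.936, 1.44), ∇E = (8.064, 17.208) → (0.936, 1.44) − 0.04·(8.064, 17.208) = (0.61344, 0.75168)
E(0.61344, 0.75168) = 4.9610631168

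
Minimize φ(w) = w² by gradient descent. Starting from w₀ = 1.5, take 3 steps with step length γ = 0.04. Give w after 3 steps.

1.168032

φ′(w) = 2w
w₁ = 1.5 − 0.04·3 = 1.38
w₂ = 1.38 − 0.04·2.76 = 1.2696
w₃ = 1.2696 − 0.04·2.5392 = 1.168032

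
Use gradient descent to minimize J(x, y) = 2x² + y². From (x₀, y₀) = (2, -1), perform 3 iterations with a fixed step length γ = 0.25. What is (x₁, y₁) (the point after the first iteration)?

∇J = (4x, 2y)
Step 1: at (2, -1), ∇J = (8, -2) → (2, -1) − 0.25·(8, -2) = (0, -0.5)

(0, -0.5)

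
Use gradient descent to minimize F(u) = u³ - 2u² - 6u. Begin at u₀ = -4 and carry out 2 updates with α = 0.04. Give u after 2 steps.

-11.884288

F′(u) = 3u² - 4u - 6
Step 1: F′(-4) = 58; u₁ = -4 − 0.04·58 = -6.32
Step 2: F′(-6.32) = 139.1072; u₂ = -6.32 − 0.04·139.1072 = -11.884288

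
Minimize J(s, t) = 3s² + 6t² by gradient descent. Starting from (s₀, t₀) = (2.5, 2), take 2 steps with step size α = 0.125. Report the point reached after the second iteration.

∇J = (6s, 12t)
Step 1: at (2.5, 2), ∇J = (15, 24) → (2.5, 2) − 0.125·(15, 24) = (0.625, -1)
Step 2: at (0.625, -1), ∇J = (3.75, -12) → (0.625, -1) − 0.125·(3.75, -12) = (0.15625, 0.5)

(0.15625, 0.5)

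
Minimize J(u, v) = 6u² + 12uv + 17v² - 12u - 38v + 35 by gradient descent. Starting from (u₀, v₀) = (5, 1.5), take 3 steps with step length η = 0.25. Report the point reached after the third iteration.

(-658.375, -1491.4375)

∇J = (12u + 12v - 12, 12u + 34v - 38)
Step 1: at (5, 1.5), ∇J = (66, 73) → (5, 1.5) − 0.25·(66, 73) = (-11.5, -16.75)
Step 2: at (-11.5, -16.75), ∇J = (-351, -745.5) → (-11.5, -16.75) − 0.25·(-351, -745.5) = (76.25, 169.625)
Step 3: at (76.25, 169.625), ∇J = (2938.5, 6644.25) → (76.25, 169.625) − 0.25·(2938.5, 6644.25) = (-658.375, -1491.4375)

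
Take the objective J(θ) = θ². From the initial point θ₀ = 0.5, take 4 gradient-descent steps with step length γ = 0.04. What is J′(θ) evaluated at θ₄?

J′(θ) = 2θ
θ₁ = 0.5 − 0.04·1 = 0.46
θ₂ = 0.46 − 0.04·0.92 = 0.4232
θ₃ = 0.4232 − 0.04·0.8464 = 0.389344
θ₄ = 0.389344 − 0.04·0.778688 = 0.35819648
J′(θ) at (0.35819648) = 0.71639296

0.71639296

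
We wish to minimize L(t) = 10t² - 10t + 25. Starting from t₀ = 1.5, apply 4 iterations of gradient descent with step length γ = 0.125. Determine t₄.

L′(t) = 20t - 10
Step 1: L′(1.5) = 20; t₁ = 1.5 − 0.125·20 = -1
Step 2: L′(-1) = -30; t₂ = -1 − 0.125·(-30) = 2.75
Step 3: L′(2.75) = 45; t₃ = 2.75 − 0.125·45 = -2.875
Step 4: L′(-2.875) = -67.5; t₄ = -2.875 − 0.125·(-67.5) = 5.5625

5.5625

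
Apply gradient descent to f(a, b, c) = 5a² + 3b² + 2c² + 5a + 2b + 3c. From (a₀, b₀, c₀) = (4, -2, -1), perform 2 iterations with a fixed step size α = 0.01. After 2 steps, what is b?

∇f = (10a + 5, 6b + 2, 4c + 3)
Step 1: at (4, -2, -1), ∇f = (45, -10, -1) → (4, -2, -1) − 0.01·(45, -10, -1) = (3.55, -1.9, -0.99)
Step 2: at (3.55, -1.9, -0.99), ∇f = (40.5, -9.4, -0.96) → (3.55, -1.9, -0.99) − 0.01·(40.5, -9.4, -0.96) = (3.145, -1.806, -0.9804)
b = -1.806

-1.806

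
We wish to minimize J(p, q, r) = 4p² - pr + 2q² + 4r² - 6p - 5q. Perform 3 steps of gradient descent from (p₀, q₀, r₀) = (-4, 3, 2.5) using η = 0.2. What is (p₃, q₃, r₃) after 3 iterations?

(2.672, 1.264, -1.664)

∇J = (8p - r - 6, 4q - 5, -p + 8r)
Step 1: at (-4, 3, 2.5), ∇J = (-40.5, 7, 24) → (-4, 3, 2.5) − 0.2·(-40.5, 7, 24) = (4.1, 1.6, -2.3)
Step 2: at (4.1, 1.6, -2.3), ∇J = (29.1, 1.4, -22.5) → (4.1, 1.6, -2.3) − 0.2·(29.1, 1.4, -22.5) = (-1.72, 1.32, 2.2)
Step 3: at (-1.72, 1.32, 2.2), ∇J = (-21.96, 0.28, 19.32) → (-1.72, 1.32, 2.2) − 0.2·(-21.96, 0.28, 19.32) = (2.672, 1.264, -1.664)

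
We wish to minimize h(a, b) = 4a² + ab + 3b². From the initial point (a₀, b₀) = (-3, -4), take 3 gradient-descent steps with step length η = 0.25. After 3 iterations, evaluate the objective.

140.726806640625

∇h = (8a + b, a + 6b)
Step 1: at (-3, -4), ∇h = (-28, -27) → (-3, -4) − 0.25·(-28, -27) = (4, 2.75)
Step 2: at (4, 2.75), ∇h = (34.75, 20.5) → (4, 2.75) − 0.25·(34.75, 20.5) = (-4.6875, -2.375)
Step 3: at (-4.6875, -2.375), ∇h = (-39.875, -18.9375) → (-4.6875, -2.375) − 0.25·(-39.875, -18.9375) = (5.28125, 2.359375)
h(5.28125, 2.359375) = 140.726806640625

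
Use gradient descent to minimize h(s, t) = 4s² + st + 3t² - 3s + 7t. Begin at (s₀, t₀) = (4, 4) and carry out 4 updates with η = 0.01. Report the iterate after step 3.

(3.097065, 3.021143)

∇h = (8s + t - 3, s + 6t + 7)
(s₁, t₁) = (4, 4) − 0.01·(33, 35) = (3.67, 3.65)
(s₂, t₂) = (3.67, 3.65) − 0.01·(30.01, 32.57) = (3.3699, 3.3243)
(s₃, t₃) = (3.3699, 3.3243) − 0.01·(27.2835, 30.3157) = (3.097065, 3.021143)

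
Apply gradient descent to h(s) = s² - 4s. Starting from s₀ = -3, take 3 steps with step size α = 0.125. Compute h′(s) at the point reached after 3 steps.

-4.21875

h′(s) = 2s - 4
s₁ = -3 − 0.125·(-10) = -1.75
s₂ = -1.75 − 0.125·(-7.5) = -0.8125
s₃ = -0.8125 − 0.125·(-5.625) = -0.109375
h′(s) at (-0.109375) = -4.21875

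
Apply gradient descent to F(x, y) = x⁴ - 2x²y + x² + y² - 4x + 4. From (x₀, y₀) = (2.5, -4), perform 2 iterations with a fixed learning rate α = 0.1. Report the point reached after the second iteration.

(193.73765, 10.7645)

∇F = (4x³ - 4xy + 2x - 4, -2x² + 2y)
(x₁, y₁) = (2.5, -4) − 0.1·(103.5, -20.5) = (-7.85, -1.95)
(x₂, y₂) = (-7.85, -1.95) − 0.1·(-2015.8765, -127.145) = (193.73765, 10.7645)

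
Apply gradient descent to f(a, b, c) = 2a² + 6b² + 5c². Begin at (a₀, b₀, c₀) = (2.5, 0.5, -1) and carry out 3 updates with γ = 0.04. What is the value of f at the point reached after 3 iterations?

∇f = (4a, 12b, 10c)
(a₁, b₁, c₁) = (2.5, 0.5, -1) − 0.04·(10, 6, -10) = (2.1, 0.26, -0.6)
(a₂, b₂, c₂) = (2.1, 0.26, -0.6) − 0.04·(8.4, 3.12, -6) = (1.764, 0.1352, -0.36)
(a₃, b₃, c₃) = (1.764, 0.1352, -0.36) − 0.04·(7.056, 1.6224, -3.6) = (1.48176, 0.070304, -0.216)
f(1.48176, 0.070304, -0.216) = 4.654161309696

4.654161309696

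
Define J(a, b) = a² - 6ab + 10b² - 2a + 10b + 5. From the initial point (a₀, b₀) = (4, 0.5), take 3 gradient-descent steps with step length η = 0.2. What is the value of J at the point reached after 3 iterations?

738.494496

∇J = (2a - 6b - 2, -6a + 20b + 10)
(a₁, b₁) = (4, 0.5) − 0.2·(3, -4) = (3.4, 1.3)
(a₂, b₂) = (3.4, 1.3) − 0.2·(-3, 15.6) = (4, -1.82)
(a₃, b₃) = (4, -1.82) − 0.2·(16.92, -50.4) = (0.616, 8.26)
J(0.616, 8.26) = 738.494496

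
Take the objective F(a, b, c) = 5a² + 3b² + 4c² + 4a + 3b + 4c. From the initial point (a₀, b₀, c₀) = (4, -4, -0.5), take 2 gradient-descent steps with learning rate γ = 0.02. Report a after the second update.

∇F = (10a + 4, 6b + 3, 8c + 4)
Step 1: at (4, -4, -0.5), ∇F = (44, -21, 0) → (4, -4, -0.5) − 0.02·(44, -21, 0) = (3.12, -3.58, -0.5)
Step 2: at (3.12, -3.58, -0.5), ∇F = (35.2, -18.48, 0) → (3.12, -3.58, -0.5) − 0.02·(35.2, -18.48, 0) = (2.416, -3.2104, -0.5)
a = 2.416

2.416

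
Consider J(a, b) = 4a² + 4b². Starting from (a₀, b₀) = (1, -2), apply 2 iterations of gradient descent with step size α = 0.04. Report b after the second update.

∇J = (8a, 8b)
(a₁, b₁) = (1, -2) − 0.04·(8, -16) = (0.68, -1.36)
(a₂, b₂) = (0.68, -1.36) − 0.04·(5.44, -10.88) = (0.4624, -0.9248)
b = -0.9248

-0.9248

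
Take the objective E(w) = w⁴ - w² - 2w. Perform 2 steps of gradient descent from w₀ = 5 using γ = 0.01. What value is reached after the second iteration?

0.14233088

E′(w) = 4w³ - 2w - 2
w₁ = 5 − 0.01·488 = 0.12
w₂ = 0.12 − 0.01·(-2.233088) = 0.14233088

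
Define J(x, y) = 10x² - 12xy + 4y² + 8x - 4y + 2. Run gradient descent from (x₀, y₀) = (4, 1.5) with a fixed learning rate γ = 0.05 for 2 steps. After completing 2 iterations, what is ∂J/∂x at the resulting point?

10.8

∇J = (20x - 12y + 8, -12x + 8y - 4)
Step 1: at (4, 1.5), ∇J = (70, -40) → (4, 1.5) − 0.05·(70, -40) = (0.5, 3.5)
Step 2: at (0.5, 3.5), ∇J = (-24, 18) → (0.5, 3.5) − 0.05·(-24, 18) = (1.7, 2.6)
∂J/∂x at (1.7, 2.6) = 10.8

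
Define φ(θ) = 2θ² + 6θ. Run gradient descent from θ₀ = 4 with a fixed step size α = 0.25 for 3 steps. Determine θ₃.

φ′(θ) = 4θ + 6
θ₁ = 4 − 0.25·22 = -1.5
θ₂ = -1.5 − 0.25·0 = -1.5
θ₃ = -1.5 − 0.25·0 = -1.5

-1.5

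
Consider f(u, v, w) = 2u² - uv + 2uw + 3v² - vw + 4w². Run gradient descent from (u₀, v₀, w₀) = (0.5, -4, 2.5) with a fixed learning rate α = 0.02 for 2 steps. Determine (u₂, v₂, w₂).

∇f = (4u - v + 2w, -u + 6v - w, 2u - v + 8w)
Step 1: at (0.5, -4, 2.5), ∇f = (11, -27, 25) → (0.5, -4, 2.5) − 0.02·(11, -27, 25) = (0.28, -3.46, 2)
Step 2: at (0.28, -3.46, 2), ∇f = (8.58, -23.04, 20.02) → (0.28, -3.46, 2) − 0.02·(8.58, -23.04, 20.02) = (0.1084, -2.9992, 1.5996)

(0.1084, -2.9992, 1.5996)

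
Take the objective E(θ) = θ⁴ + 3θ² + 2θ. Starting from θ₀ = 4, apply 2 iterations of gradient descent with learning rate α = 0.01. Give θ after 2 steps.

E′(θ) = 4θ³ + 6θ + 2
Step 1: E′(4) = 282; θ₁ = 4 − 0.01·282 = 1.18
Step 2: E′(1.18) = 15.652128; θ₂ = 1.18 − 0.01·15.652128 = 1.02347872

1.02347872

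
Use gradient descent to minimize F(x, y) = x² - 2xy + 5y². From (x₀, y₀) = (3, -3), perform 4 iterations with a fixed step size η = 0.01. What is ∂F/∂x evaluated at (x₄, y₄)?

∇F = (2x - 2y, -2x + 10y)
Step 1: at (3, -3), ∇F = (12, -36) → (3, -3) − 0.01·(12, -36) = (2.88, -2.64)
Step 2: at (2.88, -2.64), ∇F = (11.04, -32.16) → (2.88, -2.64) − 0.01·(11.04, -32.16) = (2.7696, -2.3184)
Step 3: at (2.7696, -2.3184), ∇F = (10.176, -28.7232) → (2.7696, -2.3184) − 0.01·(10.176, -28.7232) = (2.66784, -2.031168)
Step 4: at (2.66784, -2.031168), ∇F = (9.398016, -25.64736) → (2.66784, -2.031168) − 0.01·(9.398016, -25.64736) = (2.57385984, -1.7746944)
∂F/∂x at (2.57385984, -1.7746944) = 8.69710848

8.69710848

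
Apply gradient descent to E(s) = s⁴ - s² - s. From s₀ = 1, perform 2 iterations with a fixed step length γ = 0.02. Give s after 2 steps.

0.96390464

E′(s) = 4s³ - 2s - 1
Step 1: E′(1) = 1; s₁ = 1 − 0.02·1 = 0.98
Step 2: E′(0.98) = 0.804768; s₂ = 0.98 − 0.02·0.804768 = 0.96390464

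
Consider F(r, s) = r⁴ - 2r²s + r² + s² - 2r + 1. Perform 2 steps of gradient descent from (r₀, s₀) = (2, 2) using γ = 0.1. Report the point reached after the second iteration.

∇F = (4r³ - 4rs + 2r - 2, -2r² + 2s)
Step 1: at (2, 2), ∇F = (18, -4) → (2, 2) − 0.1·(18, -4) = (0.2, 2.4)
Step 2: at (0.2, 2.4), ∇F = (-3.488, 4.72) → (0.2, 2.4) − 0.1·(-3.488, 4.72) = (0.5488, 1.928)

(0.5488, 1.928)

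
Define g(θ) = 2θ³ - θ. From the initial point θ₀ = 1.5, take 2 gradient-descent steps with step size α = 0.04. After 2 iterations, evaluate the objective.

0.224

g′(θ) = 6θ² - 1
Step 1: g′(1.5) = 12.5; θ₁ = 1.5 − 0.04·12.5 = 1
Step 2: g′(1) = 5; θ₂ = 1 − 0.04·5 = 0.8
g(0.8) = 0.224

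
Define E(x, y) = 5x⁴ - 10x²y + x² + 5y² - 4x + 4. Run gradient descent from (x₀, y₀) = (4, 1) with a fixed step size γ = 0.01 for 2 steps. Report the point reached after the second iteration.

(92.0844928, 8.71416)

∇E = (20x³ - 20xy + 2x - 4, -10x² + 10y)
(x₁, y₁) = (4, 1) − 0.01·(1204, -150) = (-8.04, 2.5)
(x₂, y₂) = (-8.04, 2.5) − 0.01·(-10012.44928, -621.416) = (92.0844928, 8.71416)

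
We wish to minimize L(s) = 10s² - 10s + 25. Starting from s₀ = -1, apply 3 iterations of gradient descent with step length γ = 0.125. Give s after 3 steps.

5.5625

L′(s) = 20s - 10
Step 1: L′(-1) = -30; s₁ = -1 − 0.125·(-30) = 2.75
Step 2: L′(2.75) = 45; s₂ = 2.75 − 0.125·45 = -2.875
Step 3: L′(-2.875) = -67.5; s₃ = -2.875 − 0.125·(-67.5) = 5.5625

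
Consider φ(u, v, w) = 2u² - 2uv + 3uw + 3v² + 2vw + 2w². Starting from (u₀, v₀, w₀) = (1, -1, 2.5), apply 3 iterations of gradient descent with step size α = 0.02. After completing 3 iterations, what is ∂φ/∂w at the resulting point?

6.915884

∇φ = (4u - 2v + 3w, -2u + 6v + 2w, 3u + 2v + 4w)
Step 1: at (1, -1, 2.5), ∇φ = (13.5, -3, 11) → (1, -1, 2.5) − 0.02·(13.5, -3, 11) = (0.73, -0.94, 2.28)
Step 2: at (0.73, -0.94, 2.28), ∇φ = (11.64, -2.54, 9.43) → (0.73, -0.94, 2.28) − 0.02·(11.64, -2.54, 9.43) = (0.4972, -0.8892, 2.0914)
Step 3: at (0.4972, -0.8892, 2.0914), ∇φ = (10.0414, -2.1468, 8.0788) → (0.4972, -0.8892, 2.0914) − 0.02·(10.0414, -2.1468, 8.0788) = (0.296372, -0.846264, 1.929824)
∂φ/∂w at (0.296372, -0.846264, 1.929824) = 6.915884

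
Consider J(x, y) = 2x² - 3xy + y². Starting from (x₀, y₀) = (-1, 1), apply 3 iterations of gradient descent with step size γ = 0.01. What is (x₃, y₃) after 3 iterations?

∇J = (4x - 3y, -3x + 2y)
(x₁, y₁) = (-1, 1) − 0.01·(-7, 5) = (-0.93, 0.95)
(x₂, y₂) = (-0.93, 0.95) − 0.01·(-6.57, 4.69) = (-0.8643, 0.9031)
(x₃, y₃) = (-0.8643, 0.9031) − 0.01·(-6.1665, 4.3991) = (-0.802635, 0.859109)

(-0.802635, 0.859109)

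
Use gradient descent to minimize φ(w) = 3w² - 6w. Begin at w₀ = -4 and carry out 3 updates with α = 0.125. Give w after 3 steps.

0.921875

φ′(w) = 6w - 6
w₁ = -4 − 0.125·(-30) = -0.25
w₂ = -0.25 − 0.125·(-7.5) = 0.6875
w₃ = 0.6875 − 0.125·(-1.875) = 0.921875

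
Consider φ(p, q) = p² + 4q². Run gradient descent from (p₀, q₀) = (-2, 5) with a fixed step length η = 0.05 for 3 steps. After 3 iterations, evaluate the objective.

6.791364

∇φ = (2p, 8q)
Step 1: at (-2, 5), ∇φ = (-4, 40) → (-2, 5) − 0.05·(-4, 40) = (-1.8, 3)
Step 2: at (-1.8, 3), ∇φ = (-3.6, 24) → (-1.8, 3) − 0.05·(-3.6, 24) = (-1.62, 1.8)
Step 3: at (-1.62, 1.8), ∇φ = (-3.24, 14.4) → (-1.62, 1.8) − 0.05·(-3.24, 14.4) = (-1.458, 1.08)
φ(-1.458, 1.08) = 6.791364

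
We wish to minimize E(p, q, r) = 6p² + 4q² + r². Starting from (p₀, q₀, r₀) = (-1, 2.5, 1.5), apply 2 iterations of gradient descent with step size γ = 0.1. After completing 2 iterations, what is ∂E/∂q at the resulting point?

0.8

∇E = (12p, 8q, 2r)
Step 1: at (-1, 2.5, 1.5), ∇E = (-12, 20, 3) → (-1, 2.5, 1.5) − 0.1·(-12, 20, 3) = (0.2, 0.5, 1.2)
Step 2: at (0.2, 0.5, 1.2), ∇E = (2.4, 4, 2.4) → (0.2, 0.5, 1.2) − 0.1·(2.4, 4, 2.4) = (-0.04, 0.1, 0.96)
∂E/∂q at (-0.04, 0.1, 0.96) = 0.8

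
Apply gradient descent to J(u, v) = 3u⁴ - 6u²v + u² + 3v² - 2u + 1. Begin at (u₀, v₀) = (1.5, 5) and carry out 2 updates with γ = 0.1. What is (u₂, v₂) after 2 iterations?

(-276.45045, 25.5335)

∇J = (12u³ - 12uv + 2u - 2, -6u² + 6v)
(u₁, v₁) = (1.5, 5) − 0.1·(-48.5, 16.5) = (6.35, 3.35)
(u₂, v₂) = (6.35, 3.35) − 0.1·(2828.0045, -221.835) = (-276.45045, 25.5335)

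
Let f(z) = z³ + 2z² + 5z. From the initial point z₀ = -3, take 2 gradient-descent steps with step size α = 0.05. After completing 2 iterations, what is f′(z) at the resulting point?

84.2675

f′(z) = 3z² + 4z + 5
z₁ = -3 − 0.05·20 = -4
z₂ = -4 − 0.05·37 = -5.85
f′(z) at (-5.85) = 84.2675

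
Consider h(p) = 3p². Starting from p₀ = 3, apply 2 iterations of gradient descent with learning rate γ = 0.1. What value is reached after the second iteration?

h′(p) = 6p
p₁ = 3 − 0.1·18 = 1.2
p₂ = 1.2 − 0.1·7.2 = 0.48

0.48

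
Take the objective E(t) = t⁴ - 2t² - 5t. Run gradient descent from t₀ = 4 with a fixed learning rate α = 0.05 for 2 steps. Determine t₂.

E′(t) = 4t³ - 4t - 5
t₁ = 4 − 0.05·235 = -7.75
t₂ = -7.75 − 0.05·(-1835.9375) = 84.046875

84.046875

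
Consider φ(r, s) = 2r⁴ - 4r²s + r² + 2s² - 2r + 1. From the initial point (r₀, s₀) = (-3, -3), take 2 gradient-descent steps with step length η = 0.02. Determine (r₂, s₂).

(-2.09342208, -1.194688)

∇φ = (8r³ - 8rs + 2r - 2, -4r² + 4s)
(r₁, s₁) = (-3, -3) − 0.02·(-296, -48) = (2.92, -2.04)
(r₂, s₂) = (2.92, -2.04) − 0.02·(250.671104, -42.2656) = (-2.09342208, -1.194688)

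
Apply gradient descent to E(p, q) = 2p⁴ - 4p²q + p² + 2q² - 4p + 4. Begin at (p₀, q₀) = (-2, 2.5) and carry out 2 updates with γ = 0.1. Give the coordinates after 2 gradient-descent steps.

(2.9536, 2.436)

∇E = (8p³ - 8pq + 2p - 4, -4p² + 4q)
(p₁, q₁) = (-2, 2.5) − 0.1·(-32, -6) = (1.2, 3.1)
(p₂, q₂) = (1.2, 3.1) − 0.1·(-17.536, 6.64) = (2.9536, 2.436)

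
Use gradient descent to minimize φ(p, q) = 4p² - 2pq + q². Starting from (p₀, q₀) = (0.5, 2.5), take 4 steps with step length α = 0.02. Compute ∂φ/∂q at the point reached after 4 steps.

∇φ = (8p - 2q, -2p + 2q)
(p₁, q₁) = (0.5, 2.5) − 0.02·(-1, 4) = (0.52, 2.42)
(p₂, q₂) = (0.52, 2.42) − 0.02·(-0.68, 3.8) = (0.5336, 2.344)
(p₃, q₃) = (0.5336, 2.344) − 0.02·(-0.4192, 3.6208) = (0.541984, 2.271584)
(p₄, q₄) = (0.541984, 2.271584) − 0.02·(-0.207296, 3.4592) = (0.54612992, 2.2024)
∂φ/∂q at (0.54612992, 2.2024) = 3.31254016

3.31254016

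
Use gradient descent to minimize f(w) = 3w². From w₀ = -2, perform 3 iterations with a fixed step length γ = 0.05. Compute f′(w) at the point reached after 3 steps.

f′(w) = 6w
w₁ = -2 − 0.05·(-12) = -1.4
w₂ = -1.4 − 0.05·(-8.4) = -0.98
w₃ = -0.98 − 0.05·(-5.88) = -0.686
f′(w) at (-0.686) = -4.116

-4.116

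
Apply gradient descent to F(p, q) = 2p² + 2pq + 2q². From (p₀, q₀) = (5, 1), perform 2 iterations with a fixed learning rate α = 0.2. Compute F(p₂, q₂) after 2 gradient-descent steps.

1.1232

∇F = (4p + 2q, 2p + 4q)
Step 1: at (5, 1), ∇F = (22, 14) → (5, 1) − 0.2·(22, 14) = (0.6, -1.8)
Step 2: at (0.6, -1.8), ∇F = (-1.2, -6) → (0.6, -1.8) − 0.2·(-1.2, -6) = (0.84, -0.6)
F(0.84, -0.6) = 1.1232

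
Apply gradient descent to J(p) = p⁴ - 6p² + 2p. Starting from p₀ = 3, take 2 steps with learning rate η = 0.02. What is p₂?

1.56385536

J′(p) = 4p³ - 12p + 2
p₁ = 3 − 0.02·74 = 1.52
p₂ = 1.52 − 0.02·(-2.192768) = 1.56385536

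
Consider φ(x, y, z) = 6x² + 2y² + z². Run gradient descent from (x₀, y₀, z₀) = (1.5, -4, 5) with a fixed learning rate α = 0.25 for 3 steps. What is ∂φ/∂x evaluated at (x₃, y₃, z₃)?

∇φ = (12x, 4y, 2z)
(x₁, y₁, z₁) = (1.5, -4, 5) − 0.25·(18, -16, 10) = (-3, 0, 2.5)
(x₂, y₂, z₂) = (-3, 0, 2.5) − 0.25·(-36, 0, 5) = (6, 0, 1.25)
(x₃, y₃, z₃) = (6, 0, 1.25) − 0.25·(72, 0, 2.5) = (-12, 0, 0.625)
∂φ/∂x at (-12, 0, 0.625) = -144

-144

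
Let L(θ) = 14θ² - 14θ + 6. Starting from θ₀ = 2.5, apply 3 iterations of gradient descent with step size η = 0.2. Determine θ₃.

-194.172

L′(θ) = 28θ - 14
Step 1: L′(2.5) = 56; θ₁ = 2.5 − 0.2·56 = -8.7
Step 2: L′(-8.7) = -257.6; θ₂ = -8.7 − 0.2·(-257.6) = 42.82
Step 3: L′(42.82) = 1184.96; θ₃ = 42.82 − 0.2·1184.96 = -194.172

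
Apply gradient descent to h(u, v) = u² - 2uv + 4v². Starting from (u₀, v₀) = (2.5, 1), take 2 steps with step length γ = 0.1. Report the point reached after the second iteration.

∇h = (2u - 2v, -2u + 8v)
Step 1: at (2.5, 1), ∇h = (3, 3) → (2.5, 1) − 0.1·(3, 3) = (2.2, 0.7)
Step 2: at (2.2, 0.7), ∇h = (3, 1.2) → (2.2, 0.7) − 0.1·(3, 1.2) = (1.9, 0.58)

(1.9, 0.58)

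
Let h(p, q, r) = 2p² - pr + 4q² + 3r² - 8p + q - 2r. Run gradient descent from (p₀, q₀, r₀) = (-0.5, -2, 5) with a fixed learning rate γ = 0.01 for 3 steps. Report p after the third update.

-0.07601

∇h = (4p - r - 8, 8q + 1, -p + 6r - 2)
(p₁, q₁, r₁) = (-0.5, -2, 5) − 0.01·(-15, -15, 28.5) = (-0.35, -1.85, 4.715)
(p₂, q₂, r₂) = (-0.35, -1.85, 4.715) − 0.01·(-14.115, -13.8, 26.64) = (-0.20885, -1.712, 4.4486)
(p₃, q₃, r₃) = (-0.20885, -1.712, 4.4486) − 0.01·(-13.284, -12.696, 24.90045) = (-0.07601, -1.58504, 4.1995955)
p = -0.07601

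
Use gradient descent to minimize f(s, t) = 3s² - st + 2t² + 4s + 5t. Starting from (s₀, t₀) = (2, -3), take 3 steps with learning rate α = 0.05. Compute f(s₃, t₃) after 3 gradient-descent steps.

∇f = (6s - t + 4, -s + 4t + 5)
(s₁, t₁) = (2, -3) − 0.05·(19, -9) = (1.05, -2.55)
(s₂, t₂) = (1.05, -2.55) − 0.05·(12.85, -6.25) = (0.4075, -2.2375)
(s₃, t₃) = (0.4075, -2.2375) − 0.05·(8.6825, -4.3575) = (-0.026625, -2.019625)
f(-0.026625, -2.019625) = -2.0985005625

-2.0985005625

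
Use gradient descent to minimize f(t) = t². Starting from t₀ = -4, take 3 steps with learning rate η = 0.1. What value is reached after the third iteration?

-2.048

f′(t) = 2t
t₁ = -4 − 0.1·(-8) = -3.2
t₂ = -3.2 − 0.1·(-6.4) = -2.56
t₃ = -2.56 − 0.1·(-5.12) = -2.048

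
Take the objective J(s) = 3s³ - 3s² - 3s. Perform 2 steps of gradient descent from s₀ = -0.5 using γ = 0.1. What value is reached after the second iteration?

-1.3330625

J′(s) = 9s² - 6s - 3
s₁ = -0.5 − 0.1·2.25 = -0.725
s₂ = -0.725 − 0.1·6.080625 = -1.3330625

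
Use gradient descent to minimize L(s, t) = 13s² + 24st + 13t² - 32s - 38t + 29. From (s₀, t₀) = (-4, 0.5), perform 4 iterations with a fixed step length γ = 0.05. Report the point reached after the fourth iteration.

(-13.6952, -9.71105)

∇L = (26s + 24t - 32, 24s + 26t - 38)
Step 1: at (-4, 0.5), ∇L = (-124, -121) → (-4, 0.5) − 0.05·(-124, -121) = (2.2, 6.55)
Step 2: at (2.2, 6.55), ∇L = (182.4, 185.1) → (2.2, 6.55) − 0.05·(182.4, 185.1) = (-6.92, -2.705)
Step 3: at (-6.92, -2.705), ∇L = (-276.84, -274.41) → (-6.92, -2.705) − 0.05·(-276.84, -274.41) = (6.922, 11.0155)
Step 4: at (6.922, 11.0155), ∇L = (412.344, 414.531) → (6.922, 11.0155) − 0.05·(412.344, 414.531) = (-13.6952, -9.71105)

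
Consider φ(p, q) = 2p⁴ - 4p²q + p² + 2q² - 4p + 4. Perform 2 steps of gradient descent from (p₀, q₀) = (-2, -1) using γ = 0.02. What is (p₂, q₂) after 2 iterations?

(-0.12514816, -0.547392)

∇φ = (8p³ - 8pq + 2p - 4, -4p² + 4q)
(p₁, q₁) = (-2, -1) − 0.02·(-88, -20) = (-0.24, -0.6)
(p₂, q₂) = (-0.24, -0.6) − 0.02·(-5.742592, -2.6304) = (-0.12514816, -0.547392)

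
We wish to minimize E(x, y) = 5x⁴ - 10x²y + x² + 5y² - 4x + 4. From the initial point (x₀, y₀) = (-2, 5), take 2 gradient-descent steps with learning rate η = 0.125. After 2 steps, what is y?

44.0625

∇E = (20x³ - 20xy + 2x - 4, -10x² + 10y)
(x₁, y₁) = (-2, 5) − 0.125·(32, 10) = (-6, 3.75)
(x₂, y₂) = (-6, 3.75) − 0.125·(-3886, -322.5) = (479.75, 44.0625)
y = 44.0625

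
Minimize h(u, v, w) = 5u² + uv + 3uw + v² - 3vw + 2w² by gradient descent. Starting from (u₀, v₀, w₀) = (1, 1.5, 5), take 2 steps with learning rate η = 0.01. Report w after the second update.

∇h = (10u + v + 3w, u + 2v - 3w, 3u - 3v + 4w)
Step 1: at (1, 1.5, 5), ∇h = (26.5, -11, 18.5) → (1, 1.5, 5) − 0.01·(26.5, -11, 18.5) = (0.735, 1.61, 4.815)
Step 2: at (0.735, 1.61, 4.815), ∇h = (23.405, -10.49, 16.635) → (0.735, 1.61, 4.815) − 0.01·(23.405, -10.49, 16.635) = (0.50095, 1.7149, 4.64865)
w = 4.64865

4.64865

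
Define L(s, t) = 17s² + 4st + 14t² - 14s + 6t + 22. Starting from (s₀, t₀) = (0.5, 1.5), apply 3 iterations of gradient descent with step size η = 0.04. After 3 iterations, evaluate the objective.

∇L = (34s + 4t - 14, 4s + 28t + 6)
(s₁, t₁) = (0.5, 1.5) − 0.04·(9, 50) = (0.14, -0.5)
(s₂, t₂) = (0.14, -0.5) − 0.04·(-11.24, -7.44) = (0.5896, -0.2024)
(s₃, t₃) = (0.5896, -0.2024) − 0.04·(5.2368, 2.6912) = (0.380128, -0.310048)
L(0.380128, -0.310048) = 18.148759006208

18.148759006208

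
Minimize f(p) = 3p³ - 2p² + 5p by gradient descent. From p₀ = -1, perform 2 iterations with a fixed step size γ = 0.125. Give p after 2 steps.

-17.3828125

f′(p) = 9p² - 4p + 5
Step 1: f′(-1) = 18; p₁ = -1 − 0.125·18 = -3.25
Step 2: f′(-3.25) = 113.0625; p₂ = -3.25 − 0.125·113.0625 = -17.3828125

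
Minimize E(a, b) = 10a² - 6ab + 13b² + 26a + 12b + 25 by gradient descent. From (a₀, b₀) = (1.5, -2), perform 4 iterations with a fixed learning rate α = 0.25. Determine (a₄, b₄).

∇E = (20a - 6b + 26, -6a + 26b + 12)
(a₁, b₁) = (1.5, -2) − 0.25·(68, -49) = (-15.5, 10.25)
(a₂, b₂) = (-15.5, 10.25) − 0.25·(-345.5, 371.5) = (70.875, -82.625)
(a₃, b₃) = (70.875, -82.625) − 0.25·(1939.25, -2561.5) = (-413.9375, 557.75)
(a₄, b₄) = (-413.9375, 557.75) − 0.25·(-11599.25, 16997.125) = (2485.875, -3691.53125)

(2485.875, -3691.53125)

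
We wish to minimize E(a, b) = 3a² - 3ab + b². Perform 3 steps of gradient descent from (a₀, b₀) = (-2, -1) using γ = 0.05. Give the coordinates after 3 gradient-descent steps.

(-1.082375, -1.371)

∇E = (6a - 3b, -3a + 2b)
Step 1: at (-2, -1), ∇E = (-9, 4) → (-2, -1) − 0.05·(-9, 4) = (-1.55, -1.2)
Step 2: at (-1.55, -1.2), ∇E = (-5.7, 2.25) → (-1.55, -1.2) − 0.05·(-5.7, 2.25) = (-1.265, -1.3125)
Step 3: at (-1.265, -1.3125), ∇E = (-3.6525, 1.17) → (-1.265, -1.3125) − 0.05·(-3.6525, 1.17) = (-1.082375, -1.371)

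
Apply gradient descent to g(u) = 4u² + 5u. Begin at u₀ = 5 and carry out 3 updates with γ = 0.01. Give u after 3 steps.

g′(u) = 8u + 5
u₁ = 5 − 0.01·45 = 4.55
u₂ = 4.55 − 0.01·41.4 = 4.136
u₃ = 4.136 − 0.01·38.088 = 3.75512

3.75512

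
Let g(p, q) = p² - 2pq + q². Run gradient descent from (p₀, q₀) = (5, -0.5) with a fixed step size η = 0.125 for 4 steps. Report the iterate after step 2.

(2.9375, 1.5625)

∇g = (2p - 2q, -2p + 2q)
Step 1: at (5, -0.5), ∇g = (11, -11) → (5, -0.5) − 0.125·(11, -11) = (3.625, 0.875)
Step 2: at (3.625, 0.875), ∇g = (5.5, -5.5) → (3.625, 0.875) − 0.125·(5.5, -5.5) = (2.9375, 1.5625)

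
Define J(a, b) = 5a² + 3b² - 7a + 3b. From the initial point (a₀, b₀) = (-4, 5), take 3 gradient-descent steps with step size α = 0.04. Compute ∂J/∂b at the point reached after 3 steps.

14.486208

∇J = (10a - 7, 6b + 3)
Step 1: at (-4, 5), ∇J = (-47, 33) → (-4, 5) − 0.04·(-47, 33) = (-2.12, 3.68)
Step 2: at (-2.12, 3.68), ∇J = (-28.2, 25.08) → (-2.12, 3.68) − 0.04·(-28.2, 25.08) = (-0.992, 2.6768)
Step 3: at (-0.992, 2.6768), ∇J = (-16.92, 19.0608) → (-0.992, 2.6768) − 0.04·(-16.92, 19.0608) = (-0.3152, 1.914368)
∂J/∂b at (-0.3152, 1.914368) = 14.486208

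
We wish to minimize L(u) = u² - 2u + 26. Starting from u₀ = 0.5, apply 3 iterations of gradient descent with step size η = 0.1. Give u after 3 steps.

0.744

L′(u) = 2u - 2
u₁ = 0.5 − 0.1·(-1) = 0.6
u₂ = 0.6 − 0.1·(-0.8) = 0.68
u₃ = 0.68 − 0.1·(-0.64) = 0.744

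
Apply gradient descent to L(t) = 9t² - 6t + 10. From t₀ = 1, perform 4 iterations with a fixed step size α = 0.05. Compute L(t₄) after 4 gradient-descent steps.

9.00000004

L′(t) = 18t - 6
Step 1: L′(1) = 12; t₁ = 1 − 0.05·12 = 0.4
Step 2: L′(0.4) = 1.2; t₂ = 0.4 − 0.05·1.2 = 0.34
Step 3: L′(0.34) = 0.12; t₃ = 0.34 − 0.05·0.12 = 0.334
Step 4: L′(0.334) = 0.012; t₄ = 0.334 − 0.05·0.012 = 0.3334
L(0.3334) = 9.00000004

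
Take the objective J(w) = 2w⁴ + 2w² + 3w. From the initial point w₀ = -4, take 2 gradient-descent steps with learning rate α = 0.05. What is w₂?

-4388.40625

J′(w) = 8w³ + 4w + 3
Step 1: J′(-4) = -525; w₁ = -4 − 0.05·(-525) = 22.25
Step 2: J′(22.25) = 88213.125; w₂ = 22.25 − 0.05·88213.125 = -4388.40625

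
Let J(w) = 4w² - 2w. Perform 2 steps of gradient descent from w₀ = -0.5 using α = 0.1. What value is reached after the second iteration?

J′(w) = 8w - 2
Step 1: J′(-0.5) = -6; w₁ = -0.5 − 0.1·(-6) = 0.1
Step 2: J′(0.1) = -1.2; w₂ = 0.1 − 0.1·(-1.2) = 0.22

0.22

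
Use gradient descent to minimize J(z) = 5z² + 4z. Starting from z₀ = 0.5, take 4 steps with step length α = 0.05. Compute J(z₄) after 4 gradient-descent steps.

-0.7841796875

J′(z) = 10z + 4
Step 1: J′(0.5) = 9; z₁ = 0.5 − 0.05·9 = 0.05
Step 2: J′(0.05) = 4.5; z₂ = 0.05 − 0.05·4.5 = -0.175
Step 3: J′(-0.175) = 2.25; z₃ = -0.175 − 0.05·2.25 = -0.2875
Step 4: J′(-0.2875) = 1.125; z₄ = -0.2875 − 0.05·1.125 = -0.34375
J(-0.34375) = -0.7841796875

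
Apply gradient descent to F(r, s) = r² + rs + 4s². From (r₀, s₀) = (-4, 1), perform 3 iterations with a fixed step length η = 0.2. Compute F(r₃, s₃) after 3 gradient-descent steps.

1.024

∇F = (2r + s, r + 8s)
(r₁, s₁) = (-4, 1) − 0.2·(-7, 4) = (-2.6, 0.2)
(r₂, s₂) = (-2.6, 0.2) − 0.2·(-5, -1) = (-1.6, 0.4)
(r₃, s₃) = (-1.6, 0.4) − 0.2·(-2.8, 1.6) = (-1.04, 0.08)
F(-1.04, 0.08) = 1.024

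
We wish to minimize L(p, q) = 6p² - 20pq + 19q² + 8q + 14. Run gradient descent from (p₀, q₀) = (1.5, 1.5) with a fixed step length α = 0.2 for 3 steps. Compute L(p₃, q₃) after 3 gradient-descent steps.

6202105.601616

∇L = (12p - 20q, -20p + 38q + 8)
(p₁, q₁) = (1.5, 1.5) − 0.2·(-12, 35) = (3.9, -5.5)
(p₂, q₂) = (3.9, -5.5) − 0.2·(156.8, -279) = (-27.46, 50.3)
(p₃, q₃) = (-27.46, 50.3) − 0.2·(-1335.52, 2468.6) = (239.644, -443.42)
L(239.644, -443.42) = 6202105.601616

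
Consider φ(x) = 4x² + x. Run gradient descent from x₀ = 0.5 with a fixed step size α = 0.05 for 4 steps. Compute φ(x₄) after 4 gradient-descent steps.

-0.036256

φ′(x) = 8x + 1
x₁ = 0.5 − 0.05·5 = 0.25
x₂ = 0.25 − 0.05·3 = 0.1
x₃ = 0.1 − 0.05·1.8 = 0.01
x₄ = 0.01 − 0.05·1.08 = -0.044
φ(-0.044) = -0.036256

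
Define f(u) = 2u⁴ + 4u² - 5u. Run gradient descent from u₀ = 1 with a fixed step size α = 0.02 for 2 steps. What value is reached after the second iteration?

0.67927168

f′(u) = 8u³ + 8u - 5
u₁ = 1 − 0.02·11 = 0.78
u₂ = 0.78 − 0.02·5.036416 = 0.67927168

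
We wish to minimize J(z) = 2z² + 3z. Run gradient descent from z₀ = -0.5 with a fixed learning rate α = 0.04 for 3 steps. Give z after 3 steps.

J′(z) = 4z + 3
Step 1: J′(-0.5) = 1; z₁ = -0.5 − 0.04·1 = -0.54
Step 2: J′(-0.54) = 0.84; z₂ = -0.54 − 0.04·0.84 = -0.5736
Step 3: J′(-0.5736) = 0.7056; z₃ = -0.5736 − 0.04·0.7056 = -0.601824

-0.601824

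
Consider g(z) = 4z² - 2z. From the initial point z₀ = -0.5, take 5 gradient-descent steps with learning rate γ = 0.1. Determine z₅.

0.24976

g′(z) = 8z - 2
z₁ = -0.5 − 0.1·(-6) = 0.1
z₂ = 0.1 − 0.1·(-1.2) = 0.22
z₃ = 0.22 − 0.1·(-0.24) = 0.244
z₄ = 0.244 − 0.1·(-0.048) = 0.2488
z₅ = 0.2488 − 0.1·(-0.0096) = 0.24976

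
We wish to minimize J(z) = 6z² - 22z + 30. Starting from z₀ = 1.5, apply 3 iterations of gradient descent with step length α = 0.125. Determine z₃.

J′(z) = 12z - 22
Step 1: J′(1.5) = -4; z₁ = 1.5 − 0.125·(-4) = 2
Step 2: J′(2) = 2; z₂ = 2 − 0.125·2 = 1.75
Step 3: J′(1.75) = -1; z₃ = 1.75 − 0.125·(-1) = 1.875

1.875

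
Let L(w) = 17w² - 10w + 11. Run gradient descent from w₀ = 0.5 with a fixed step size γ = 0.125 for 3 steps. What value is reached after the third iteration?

L′(w) = 34w - 10
Step 1: L′(0.5) = 7; w₁ = 0.5 − 0.125·7 = -0.375
Step 2: L′(-0.375) = -22.75; w₂ = -0.375 − 0.125·(-22.75) = 2.46875
Step 3: L′(2.46875) = 73.9375; w₃ = 2.46875 − 0.125·73.9375 = -6.7734375

-6.7734375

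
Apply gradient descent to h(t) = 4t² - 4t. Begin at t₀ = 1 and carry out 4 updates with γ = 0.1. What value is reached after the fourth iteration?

0.5008

h′(t) = 8t - 4
Step 1: h′(1) = 4; t₁ = 1 − 0.1·4 = 0.6
Step 2: h′(0.6) = 0.8; t₂ = 0.6 − 0.1·0.8 = 0.52
Step 3: h′(0.52) = 0.16; t₃ = 0.52 − 0.1·0.16 = 0.504
Step 4: h′(0.504) = 0.032; t₄ = 0.504 − 0.1·0.032 = 0.5008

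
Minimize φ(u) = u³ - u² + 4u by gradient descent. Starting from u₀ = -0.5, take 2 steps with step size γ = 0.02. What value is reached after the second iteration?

φ′(u) = 3u² - 2u + 4
Step 1: φ′(-0.5) = 5.75; u₁ = -0.5 − 0.02·5.75 = -0.615
Step 2: φ′(-0.615) = 6.364675; u₂ = -0.615 − 0.02·6.364675 = -0.7422935

-0.7422935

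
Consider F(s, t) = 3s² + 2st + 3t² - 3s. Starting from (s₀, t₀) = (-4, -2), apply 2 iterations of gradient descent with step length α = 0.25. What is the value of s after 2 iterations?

∇F = (6s + 2t - 3, 2s + 6t)
Step 1: at (-4, -2), ∇F = (-31, -20) → (-4, -2) − 0.25·(-31, -20) = (3.75, 3)
Step 2: at (3.75, 3), ∇F = (25.5, 25.5) → (3.75, 3) − 0.25·(25.5, 25.5) = (-2.625, -3.375)
s = -2.625

-2.625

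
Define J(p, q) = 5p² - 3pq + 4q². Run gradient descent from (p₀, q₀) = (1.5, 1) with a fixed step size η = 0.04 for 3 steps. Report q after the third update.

∇J = (10p - 3q, -3p + 8q)
Step 1: at (1.5, 1), ∇J = (12, 3.5) → (1.5, 1) − 0.04·(12, 3.5) = (1.02, 0.86)
Step 2: at (1.02, 0.86), ∇J = (7.62, 3.82) → (1.02, 0.86) − 0.04·(7.62, 3.82) = (0.7152, 0.7072)
Step 3: at (0.7152, 0.7072), ∇J = (5.0304, 3.512) → (0.7152, 0.7072) − 0.04·(5.0304, 3.512) = (0.513984, 0.56672)
q = 0.56672

0.56672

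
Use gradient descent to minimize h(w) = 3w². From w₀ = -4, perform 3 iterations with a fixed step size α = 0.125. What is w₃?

h′(w) = 6w
w₁ = -4 − 0.125·(-24) = -1
w₂ = -1 − 0.125·(-6) = -0.25
w₃ = -0.25 − 0.125·(-1.5) = -0.0625

-0.0625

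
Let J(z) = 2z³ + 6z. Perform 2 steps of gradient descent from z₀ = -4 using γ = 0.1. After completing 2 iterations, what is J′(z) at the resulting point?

J′(z) = 6z² + 6
Step 1: J′(-4) = 102; z₁ = -4 − 0.1·102 = -14.2
Step 2: J′(-14.2) = 1215.84; z₂ = -14.2 − 0.1·1215.84 = -135.784
J′(z) at (-135.784) = 110629.767936

110629.767936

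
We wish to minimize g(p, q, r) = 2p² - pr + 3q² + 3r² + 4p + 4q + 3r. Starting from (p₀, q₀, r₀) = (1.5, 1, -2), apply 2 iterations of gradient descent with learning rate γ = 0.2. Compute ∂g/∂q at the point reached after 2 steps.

0.4

∇g = (4p - r + 4, 6q + 4, -p + 6r + 3)
(p₁, q₁, r₁) = (1.5, 1, -2) − 0.2·(12, 10, -10.5) = (-0.9, -1, 0.1)
(p₂, q₂, r₂) = (-0.9, -1, 0.1) − 0.2·(0.3, -2, 4.5) = (-0.96, -0.6, -0.8)
∂g/∂q at (-0.96, -0.6, -0.8) = 0.4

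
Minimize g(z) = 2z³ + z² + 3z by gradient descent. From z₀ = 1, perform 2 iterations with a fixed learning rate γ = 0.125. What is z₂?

g′(z) = 6z² + 2z + 3
z₁ = 1 − 0.125·11 = -0.375
z₂ = -0.375 − 0.125·3.09375 = -0.76171875

-0.76171875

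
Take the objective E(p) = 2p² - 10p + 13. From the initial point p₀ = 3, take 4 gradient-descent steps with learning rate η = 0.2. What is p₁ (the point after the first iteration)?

2.6

E′(p) = 4p - 10
p₁ = 3 − 0.2·2 = 2.6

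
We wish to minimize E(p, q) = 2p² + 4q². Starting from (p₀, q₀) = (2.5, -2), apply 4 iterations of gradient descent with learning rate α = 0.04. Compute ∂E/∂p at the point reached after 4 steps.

∇E = (4p, 8q)
Step 1: at (2.5, -2), ∇E = (10, -16) → (2.5, -2) − 0.04·(10, -16) = (2.1, -1.36)
Step 2: at (2.1, -1.36), ∇E = (8.4, -10.88) → (2.1, -1.36) − 0.04·(8.4, -10.88) = (1.764, -0.9248)
Step 3: at (1.764, -0.9248), ∇E = (7.056, -7.3984) → (1.764, -0.9248) − 0.04·(7.056, -7.3984) = (1.48176, -0.628864)
Step 4: at (1.48176, -0.628864), ∇E = (5.92704, -5.030912) → (1.48176, -0.628864) − 0.04·(5.92704, -5.030912) = (1.2446784, -0.42762752)
∂E/∂p at (1.2446784, -0.42762752) = 4.9787136

4.9787136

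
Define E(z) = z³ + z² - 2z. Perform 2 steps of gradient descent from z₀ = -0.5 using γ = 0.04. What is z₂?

E′(z) = 3z² + 2z - 2
Step 1: E′(-0.5) = -2.25; z₁ = -0.5 − 0.04·(-2.25) = -0.41
Step 2: E′(-0.41) = -2.3157; z₂ = -0.41 − 0.04·(-2.3157) = -0.317372

-0.317372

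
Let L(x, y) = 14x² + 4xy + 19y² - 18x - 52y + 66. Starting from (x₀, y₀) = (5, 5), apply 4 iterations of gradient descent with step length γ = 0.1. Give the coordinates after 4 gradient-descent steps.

∇L = (28x + 4y - 18, 4x + 38y - 52)
Step 1: at (5, 5), ∇L = (142, 158) → (5, 5) − 0.1·(142, 158) = (-9.2, -10.8)
Step 2: at (-9.2, -10.8), ∇L = (-318.8, -499.2) → (-9.2, -10.8) − 0.1·(-318.8, -499.2) = (22.68, 39.12)
Step 3: at (22.68, 39.12), ∇L = (773.52, 1525.28) → (22.68, 39.12) − 0.1·(773.52, 1525.28) = (-54.672, -113.408)
Step 4: at (-54.672, -113.408), ∇L = (-2002.448, -4580.192) → (-54.672, -113.408) − 0.1·(-2002.448, -4580.192) = (145.5728, 344.6112)

(145.5728, 344.6112)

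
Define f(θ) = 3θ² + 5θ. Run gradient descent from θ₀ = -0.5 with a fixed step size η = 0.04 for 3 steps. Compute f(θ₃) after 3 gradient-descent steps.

-2.019100023808

f′(θ) = 6θ + 5
Step 1: f′(-0.5) = 2; θ₁ = -0.5 − 0.04·2 = -0.58
Step 2: f′(-0.58) = 1.52; θ₂ = -0.58 − 0.04·1.52 = -0.6408
Step 3: f′(-0.6408) = 1.1552; θ₃ = -0.6408 − 0.04·1.1552 = -0.687008
f(-0.687008) = -2.019100023808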